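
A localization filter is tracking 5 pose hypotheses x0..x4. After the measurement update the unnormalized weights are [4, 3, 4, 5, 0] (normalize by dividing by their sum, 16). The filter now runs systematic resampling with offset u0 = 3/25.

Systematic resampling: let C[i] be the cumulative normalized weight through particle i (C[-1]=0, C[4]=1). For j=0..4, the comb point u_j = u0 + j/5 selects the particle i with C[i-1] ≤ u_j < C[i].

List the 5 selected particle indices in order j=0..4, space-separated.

C = [1/4, 7/16, 11/16, 1, 1]
j=0: u_0=3/25 ∈ [0, 1/4) → index 0
j=1: u_1=8/25 ∈ [1/4, 7/16) → index 1
j=2: u_2=13/25 ∈ [7/16, 11/16) → index 2
j=3: u_3=18/25 ∈ [11/16, 1) → index 3
j=4: u_4=23/25 ∈ [11/16, 1) → index 3

0 1 2 3 3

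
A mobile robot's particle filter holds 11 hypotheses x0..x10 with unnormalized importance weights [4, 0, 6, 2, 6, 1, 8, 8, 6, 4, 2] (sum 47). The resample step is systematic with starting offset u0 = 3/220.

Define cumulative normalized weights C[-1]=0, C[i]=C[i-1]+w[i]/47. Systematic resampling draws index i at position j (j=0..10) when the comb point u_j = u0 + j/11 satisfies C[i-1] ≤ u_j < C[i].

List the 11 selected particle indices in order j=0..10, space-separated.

0 2 2 4 4 6 6 7 7 8 9

C = [4/47, 4/47, 10/47, 12/47, 18/47, 19/47, 27/47, 35/47, 41/47, 45/47, 1]
j=0: u_0=3/220 ∈ [0, 4/47) → index 0
j=1: u_1=23/220 ∈ [4/47, 10/47) → index 2
j=2: u_2=43/220 ∈ [4/47, 10/47) → index 2
j=3: u_3=63/220 ∈ [12/47, 18/47) → index 4
j=4: u_4=83/220 ∈ [12/47, 18/47) → index 4
j=5: u_5=103/220 ∈ [19/47, 27/47) → index 6
j=6: u_6=123/220 ∈ [19/47, 27/47) → index 6
j=7: u_7=13/20 ∈ [27/47, 35/47) → index 7
j=8: u_8=163/220 ∈ [27/47, 35/47) → index 7
j=9: u_9=183/220 ∈ [35/47, 41/47) → index 8
j=10: u_10=203/220 ∈ [41/47, 45/47) → index 9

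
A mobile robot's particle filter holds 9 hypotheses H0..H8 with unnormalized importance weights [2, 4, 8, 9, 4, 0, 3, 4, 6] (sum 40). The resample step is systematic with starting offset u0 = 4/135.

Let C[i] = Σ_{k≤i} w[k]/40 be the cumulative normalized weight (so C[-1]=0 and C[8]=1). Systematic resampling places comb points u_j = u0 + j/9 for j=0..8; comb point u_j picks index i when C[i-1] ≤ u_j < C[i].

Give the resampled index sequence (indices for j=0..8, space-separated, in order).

C = [1/20, 3/20, 7/20, 23/40, 27/40, 27/40, 3/4, 17/20, 1]
j=0: u_0=4/135 ∈ [0, 1/20) → index 0
j=1: u_1=19/135 ∈ [1/20, 3/20) → index 1
j=2: u_2=34/135 ∈ [3/20, 7/20) → index 2
j=3: u_3=49/135 ∈ [7/20, 23/40) → index 3
j=4: u_4=64/135 ∈ [7/20, 23/40) → index 3
j=5: u_5=79/135 ∈ [23/40, 27/40) → index 4
j=6: u_6=94/135 ∈ [27/40, 3/4) → index 6
j=7: u_7=109/135 ∈ [3/4, 17/20) → index 7
j=8: u_8=124/135 ∈ [17/20, 1) → index 8

0 1 2 3 3 4 6 7 8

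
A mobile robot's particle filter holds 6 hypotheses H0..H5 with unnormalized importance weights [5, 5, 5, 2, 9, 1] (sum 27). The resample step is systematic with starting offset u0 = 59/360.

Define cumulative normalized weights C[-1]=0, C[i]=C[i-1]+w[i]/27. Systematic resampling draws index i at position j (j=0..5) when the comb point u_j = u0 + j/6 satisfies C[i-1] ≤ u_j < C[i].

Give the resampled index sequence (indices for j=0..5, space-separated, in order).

0 1 2 4 4 5

C = [5/27, 10/27, 5/9, 17/27, 26/27, 1]
j=0: u_0=59/360 ∈ [0, 5/27) → index 0
j=1: u_1=119/360 ∈ [5/27, 10/27) → index 1
j=2: u_2=179/360 ∈ [10/27, 5/9) → index 2
j=3: u_3=239/360 ∈ [17/27, 26/27) → index 4
j=4: u_4=299/360 ∈ [17/27, 26/27) → index 4
j=5: u_5=359/360 ∈ [26/27, 1) → index 5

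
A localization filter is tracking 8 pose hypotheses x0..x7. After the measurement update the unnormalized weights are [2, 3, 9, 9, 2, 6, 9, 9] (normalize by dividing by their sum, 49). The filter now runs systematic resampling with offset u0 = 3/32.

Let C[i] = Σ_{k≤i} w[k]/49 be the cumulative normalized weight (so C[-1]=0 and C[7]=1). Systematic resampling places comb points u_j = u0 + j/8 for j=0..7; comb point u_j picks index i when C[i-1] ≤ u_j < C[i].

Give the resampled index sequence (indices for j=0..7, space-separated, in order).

1 2 3 3 5 6 7 7

C = [2/49, 5/49, 2/7, 23/49, 25/49, 31/49, 40/49, 1]
j=0: u_0=3/32 ∈ [2/49, 5/49) → index 1
j=1: u_1=7/32 ∈ [5/49, 2/7) → index 2
j=2: u_2=11/32 ∈ [2/7, 23/49) → index 3
j=3: u_3=15/32 ∈ [2/7, 23/49) → index 3
j=4: u_4=19/32 ∈ [25/49, 31/49) → index 5
j=5: u_5=23/32 ∈ [31/49, 40/49) → index 6
j=6: u_6=27/32 ∈ [40/49, 1) → index 7
j=7: u_7=31/32 ∈ [40/49, 1) → index 7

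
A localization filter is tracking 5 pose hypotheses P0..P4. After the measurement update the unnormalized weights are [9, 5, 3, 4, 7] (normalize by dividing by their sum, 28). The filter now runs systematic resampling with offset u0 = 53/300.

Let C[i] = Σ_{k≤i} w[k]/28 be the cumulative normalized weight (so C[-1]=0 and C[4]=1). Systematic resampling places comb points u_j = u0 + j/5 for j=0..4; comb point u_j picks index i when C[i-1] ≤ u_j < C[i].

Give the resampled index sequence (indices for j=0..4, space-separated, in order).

C = [9/28, 1/2, 17/28, 3/4, 1]
j=0: u_0=53/300 ∈ [0, 9/28) → index 0
j=1: u_1=113/300 ∈ [9/28, 1/2) → index 1
j=2: u_2=173/300 ∈ [1/2, 17/28) → index 2
j=3: u_3=233/300 ∈ [3/4, 1) → index 4
j=4: u_4=293/300 ∈ [3/4, 1) → index 4

0 1 2 4 4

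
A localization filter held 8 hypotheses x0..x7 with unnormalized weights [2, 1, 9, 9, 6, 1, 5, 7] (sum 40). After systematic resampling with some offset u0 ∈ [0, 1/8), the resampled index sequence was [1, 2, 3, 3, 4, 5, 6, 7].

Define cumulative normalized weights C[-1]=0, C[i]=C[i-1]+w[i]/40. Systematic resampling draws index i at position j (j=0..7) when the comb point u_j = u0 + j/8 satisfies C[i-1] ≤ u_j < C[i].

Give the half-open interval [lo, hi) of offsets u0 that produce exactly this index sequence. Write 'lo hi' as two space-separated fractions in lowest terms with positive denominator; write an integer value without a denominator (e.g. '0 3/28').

C = [1/20, 3/40, 3/10, 21/40, 27/40, 7/10, 33/40, 1]
j=0 picked index 1: u0 ∈ [1/20, 3/40)
j=1 picked index 2: u0 ∈ [-1/20, 7/40)
j=2 picked index 3: u0 ∈ [1/20, 11/40)
j=3 picked index 3: u0 ∈ [-3/40, 3/20)
j=4 picked index 4: u0 ∈ [1/40, 7/40)
j=5 picked index 5: u0 ∈ [1/20, 3/40)
j=6 picked index 6: u0 ∈ [-1/20, 3/40)
j=7 picked index 7: u0 ∈ [-1/20, 1/8)
intersection: [1/20, 3/40)

1/20 3/40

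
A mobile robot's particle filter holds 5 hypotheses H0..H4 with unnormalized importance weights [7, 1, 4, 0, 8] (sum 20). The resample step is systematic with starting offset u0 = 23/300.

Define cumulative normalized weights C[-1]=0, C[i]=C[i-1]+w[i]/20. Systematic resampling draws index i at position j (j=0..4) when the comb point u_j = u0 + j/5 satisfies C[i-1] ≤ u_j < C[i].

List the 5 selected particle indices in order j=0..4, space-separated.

C = [7/20, 2/5, 3/5, 3/5, 1]
j=0: u_0=23/300 ∈ [0, 7/20) → index 0
j=1: u_1=83/300 ∈ [0, 7/20) → index 0
j=2: u_2=143/300 ∈ [2/5, 3/5) → index 2
j=3: u_3=203/300 ∈ [3/5, 1) → index 4
j=4: u_4=263/300 ∈ [3/5, 1) → index 4

0 0 2 4 4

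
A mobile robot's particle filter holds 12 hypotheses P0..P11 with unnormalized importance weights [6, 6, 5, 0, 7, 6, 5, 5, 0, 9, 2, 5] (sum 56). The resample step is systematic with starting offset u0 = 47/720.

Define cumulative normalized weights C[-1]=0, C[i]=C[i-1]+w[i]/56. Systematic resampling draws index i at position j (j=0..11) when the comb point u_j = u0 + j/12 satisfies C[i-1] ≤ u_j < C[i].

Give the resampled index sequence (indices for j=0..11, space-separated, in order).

0 1 2 4 4 5 6 7 9 9 10 11

C = [3/28, 3/14, 17/56, 17/56, 3/7, 15/28, 5/8, 5/7, 5/7, 7/8, 51/56, 1]
j=0: u_0=47/720 ∈ [0, 3/28) → index 0
j=1: u_1=107/720 ∈ [3/28, 3/14) → index 1
j=2: u_2=167/720 ∈ [3/14, 17/56) → index 2
j=3: u_3=227/720 ∈ [17/56, 3/7) → index 4
j=4: u_4=287/720 ∈ [17/56, 3/7) → index 4
j=5: u_5=347/720 ∈ [3/7, 15/28) → index 5
j=6: u_6=407/720 ∈ [15/28, 5/8) → index 6
j=7: u_7=467/720 ∈ [5/8, 5/7) → index 7
j=8: u_8=527/720 ∈ [5/7, 7/8) → index 9
j=9: u_9=587/720 ∈ [5/7, 7/8) → index 9
j=10: u_10=647/720 ∈ [7/8, 51/56) → index 10
j=11: u_11=707/720 ∈ [51/56, 1) → index 11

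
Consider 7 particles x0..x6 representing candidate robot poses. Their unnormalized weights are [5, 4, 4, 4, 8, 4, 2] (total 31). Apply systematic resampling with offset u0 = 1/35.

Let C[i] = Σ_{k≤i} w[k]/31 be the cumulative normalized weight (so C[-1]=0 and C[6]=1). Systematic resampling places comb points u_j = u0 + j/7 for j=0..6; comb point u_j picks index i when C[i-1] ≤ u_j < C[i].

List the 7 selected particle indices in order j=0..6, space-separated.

C = [5/31, 9/31, 13/31, 17/31, 25/31, 29/31, 1]
j=0: u_0=1/35 ∈ [0, 5/31) → index 0
j=1: u_1=6/35 ∈ [5/31, 9/31) → index 1
j=2: u_2=11/35 ∈ [9/31, 13/31) → index 2
j=3: u_3=16/35 ∈ [13/31, 17/31) → index 3
j=4: u_4=3/5 ∈ [17/31, 25/31) → index 4
j=5: u_5=26/35 ∈ [17/31, 25/31) → index 4
j=6: u_6=31/35 ∈ [25/31, 29/31) → index 5

0 1 2 3 4 4 5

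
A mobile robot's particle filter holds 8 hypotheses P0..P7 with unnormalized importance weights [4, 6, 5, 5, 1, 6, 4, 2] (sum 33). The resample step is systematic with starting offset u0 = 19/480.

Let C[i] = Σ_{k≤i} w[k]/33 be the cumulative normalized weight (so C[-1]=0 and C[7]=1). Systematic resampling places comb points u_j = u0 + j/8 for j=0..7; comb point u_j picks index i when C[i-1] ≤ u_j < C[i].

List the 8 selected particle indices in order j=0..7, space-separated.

0 1 1 2 3 5 5 6

C = [4/33, 10/33, 5/11, 20/33, 7/11, 9/11, 31/33, 1]
j=0: u_0=19/480 ∈ [0, 4/33) → index 0
j=1: u_1=79/480 ∈ [4/33, 10/33) → index 1
j=2: u_2=139/480 ∈ [4/33, 10/33) → index 1
j=3: u_3=199/480 ∈ [10/33, 5/11) → index 2
j=4: u_4=259/480 ∈ [5/11, 20/33) → index 3
j=5: u_5=319/480 ∈ [7/11, 9/11) → index 5
j=6: u_6=379/480 ∈ [7/11, 9/11) → index 5
j=7: u_7=439/480 ∈ [9/11, 31/33) → index 6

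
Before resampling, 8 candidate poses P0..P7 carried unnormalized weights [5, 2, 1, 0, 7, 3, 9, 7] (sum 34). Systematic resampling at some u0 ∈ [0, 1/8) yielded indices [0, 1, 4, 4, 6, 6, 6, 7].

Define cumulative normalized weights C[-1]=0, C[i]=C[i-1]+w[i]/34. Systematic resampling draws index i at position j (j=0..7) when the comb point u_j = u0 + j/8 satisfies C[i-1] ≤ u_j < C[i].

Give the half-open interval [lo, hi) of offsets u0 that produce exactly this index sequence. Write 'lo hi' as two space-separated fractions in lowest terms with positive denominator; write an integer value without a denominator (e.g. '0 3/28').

1/34 3/68

C = [5/34, 7/34, 4/17, 4/17, 15/34, 9/17, 27/34, 1]
j=0 picked index 0: u0 ∈ [0, 5/34)
j=1 picked index 1: u0 ∈ [3/136, 11/136)
j=2 picked index 4: u0 ∈ [-1/68, 13/68)
j=3 picked index 4: u0 ∈ [-19/136, 9/136)
j=4 picked index 6: u0 ∈ [1/34, 5/17)
j=5 picked index 6: u0 ∈ [-13/136, 23/136)
j=6 picked index 6: u0 ∈ [-15/68, 3/68)
j=7 picked index 7: u0 ∈ [-11/136, 1/8)
intersection: [1/34, 3/68)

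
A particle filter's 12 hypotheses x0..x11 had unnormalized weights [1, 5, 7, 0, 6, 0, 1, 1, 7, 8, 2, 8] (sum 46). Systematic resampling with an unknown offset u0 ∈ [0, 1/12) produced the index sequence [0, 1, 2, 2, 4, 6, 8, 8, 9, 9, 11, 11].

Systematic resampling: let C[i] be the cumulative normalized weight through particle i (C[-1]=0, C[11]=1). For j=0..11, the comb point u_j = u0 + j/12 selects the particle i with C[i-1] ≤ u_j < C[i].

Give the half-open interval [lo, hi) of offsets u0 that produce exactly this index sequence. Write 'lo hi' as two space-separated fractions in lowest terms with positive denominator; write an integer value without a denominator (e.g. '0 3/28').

C = [1/46, 3/23, 13/46, 13/46, 19/46, 19/46, 10/23, 21/46, 14/23, 18/23, 19/23, 1]
j=0 picked index 0: u0 ∈ [0, 1/46)
j=1 picked index 1: u0 ∈ [-17/276, 13/276)
j=2 picked index 2: u0 ∈ [-5/138, 8/69)
j=3 picked index 2: u0 ∈ [-11/92, 3/92)
j=4 picked index 4: u0 ∈ [-7/138, 11/138)
j=5 picked index 6: u0 ∈ [-1/276, 5/276)
j=6 picked index 8: u0 ∈ [-1/23, 5/46)
j=7 picked index 8: u0 ∈ [-35/276, 7/276)
j=8 picked index 9: u0 ∈ [-4/69, 8/69)
j=9 picked index 9: u0 ∈ [-13/92, 3/92)
j=10 picked index 11: u0 ∈ [-1/138, 1/6)
j=11 picked index 11: u0 ∈ [-25/276, 1/12)
intersection: [0, 5/276)

0 5/276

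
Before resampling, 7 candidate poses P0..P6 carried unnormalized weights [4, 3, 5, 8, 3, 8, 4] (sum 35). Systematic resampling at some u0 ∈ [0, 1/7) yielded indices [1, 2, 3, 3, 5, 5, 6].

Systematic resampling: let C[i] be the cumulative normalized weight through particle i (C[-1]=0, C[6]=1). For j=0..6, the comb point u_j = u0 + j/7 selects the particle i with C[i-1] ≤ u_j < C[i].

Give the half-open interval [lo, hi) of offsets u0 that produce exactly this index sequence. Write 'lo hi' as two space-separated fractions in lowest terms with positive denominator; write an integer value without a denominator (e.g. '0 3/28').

4/35 1/7

C = [4/35, 1/5, 12/35, 4/7, 23/35, 31/35, 1]
j=0 picked index 1: u0 ∈ [4/35, 1/5)
j=1 picked index 2: u0 ∈ [2/35, 1/5)
j=2 picked index 3: u0 ∈ [2/35, 2/7)
j=3 picked index 3: u0 ∈ [-3/35, 1/7)
j=4 picked index 5: u0 ∈ [3/35, 11/35)
j=5 picked index 5: u0 ∈ [-2/35, 6/35)
j=6 picked index 6: u0 ∈ [1/35, 1/7)
intersection: [4/35, 1/7)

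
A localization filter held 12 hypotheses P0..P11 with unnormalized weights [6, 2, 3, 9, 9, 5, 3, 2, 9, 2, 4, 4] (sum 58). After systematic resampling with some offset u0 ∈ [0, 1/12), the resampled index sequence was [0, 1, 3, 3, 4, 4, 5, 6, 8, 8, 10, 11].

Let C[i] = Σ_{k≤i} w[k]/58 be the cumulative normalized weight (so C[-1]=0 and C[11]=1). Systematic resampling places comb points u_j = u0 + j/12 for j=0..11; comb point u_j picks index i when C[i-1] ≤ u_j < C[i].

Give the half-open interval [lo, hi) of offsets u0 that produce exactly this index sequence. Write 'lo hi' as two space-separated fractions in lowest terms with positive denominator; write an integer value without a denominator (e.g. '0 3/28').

C = [3/29, 4/29, 11/58, 10/29, 1/2, 17/29, 37/58, 39/58, 24/29, 25/29, 27/29, 1]
j=0 picked index 0: u0 ∈ [0, 3/29)
j=1 picked index 1: u0 ∈ [7/348, 19/348)
j=2 picked index 3: u0 ∈ [2/87, 31/174)
j=3 picked index 3: u0 ∈ [-7/116, 11/116)
j=4 picked index 4: u0 ∈ [1/87, 1/6)
j=5 picked index 4: u0 ∈ [-25/348, 1/12)
j=6 picked index 5: u0 ∈ [0, 5/58)
j=7 picked index 6: u0 ∈ [1/348, 19/348)
j=8 picked index 8: u0 ∈ [1/174, 14/87)
j=9 picked index 8: u0 ∈ [-9/116, 9/116)
j=10 picked index 10: u0 ∈ [5/174, 17/174)
j=11 picked index 11: u0 ∈ [5/348, 1/12)
intersection: [5/174, 19/348)

5/174 19/348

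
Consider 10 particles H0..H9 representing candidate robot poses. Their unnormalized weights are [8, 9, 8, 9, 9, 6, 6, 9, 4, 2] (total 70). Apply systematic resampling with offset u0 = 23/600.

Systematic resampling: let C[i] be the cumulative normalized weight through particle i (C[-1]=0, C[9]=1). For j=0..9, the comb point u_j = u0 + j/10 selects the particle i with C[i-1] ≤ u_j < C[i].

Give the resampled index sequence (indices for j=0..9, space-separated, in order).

0 1 1 2 3 4 5 6 7 8

C = [4/35, 17/70, 5/14, 17/35, 43/70, 7/10, 11/14, 32/35, 34/35, 1]
j=0: u_0=23/600 ∈ [0, 4/35) → index 0
j=1: u_1=83/600 ∈ [4/35, 17/70) → index 1
j=2: u_2=143/600 ∈ [4/35, 17/70) → index 1
j=3: u_3=203/600 ∈ [17/70, 5/14) → index 2
j=4: u_4=263/600 ∈ [5/14, 17/35) → index 3
j=5: u_5=323/600 ∈ [17/35, 43/70) → index 4
j=6: u_6=383/600 ∈ [43/70, 7/10) → index 5
j=7: u_7=443/600 ∈ [7/10, 11/14) → index 6
j=8: u_8=503/600 ∈ [11/14, 32/35) → index 7
j=9: u_9=563/600 ∈ [32/35, 34/35) → index 8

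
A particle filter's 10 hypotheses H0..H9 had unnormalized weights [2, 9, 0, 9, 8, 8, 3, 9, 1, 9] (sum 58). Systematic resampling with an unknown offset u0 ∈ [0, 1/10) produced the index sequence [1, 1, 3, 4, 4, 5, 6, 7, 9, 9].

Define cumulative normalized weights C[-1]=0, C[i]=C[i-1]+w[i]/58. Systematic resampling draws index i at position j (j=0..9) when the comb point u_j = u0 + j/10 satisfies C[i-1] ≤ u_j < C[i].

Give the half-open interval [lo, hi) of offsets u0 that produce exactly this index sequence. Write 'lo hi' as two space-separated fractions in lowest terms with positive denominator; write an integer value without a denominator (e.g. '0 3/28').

13/290 21/290

C = [1/29, 11/58, 11/58, 10/29, 14/29, 18/29, 39/58, 24/29, 49/58, 1]
j=0 picked index 1: u0 ∈ [1/29, 11/58)
j=1 picked index 1: u0 ∈ [-19/290, 13/145)
j=2 picked index 3: u0 ∈ [-3/290, 21/145)
j=3 picked index 4: u0 ∈ [13/290, 53/290)
j=4 picked index 4: u0 ∈ [-8/145, 12/145)
j=5 picked index 5: u0 ∈ [-1/58, 7/58)
j=6 picked index 6: u0 ∈ [3/145, 21/290)
j=7 picked index 7: u0 ∈ [-4/145, 37/290)
j=8 picked index 9: u0 ∈ [13/290, 1/5)
j=9 picked index 9: u0 ∈ [-8/145, 1/10)
intersection: [13/290, 21/290)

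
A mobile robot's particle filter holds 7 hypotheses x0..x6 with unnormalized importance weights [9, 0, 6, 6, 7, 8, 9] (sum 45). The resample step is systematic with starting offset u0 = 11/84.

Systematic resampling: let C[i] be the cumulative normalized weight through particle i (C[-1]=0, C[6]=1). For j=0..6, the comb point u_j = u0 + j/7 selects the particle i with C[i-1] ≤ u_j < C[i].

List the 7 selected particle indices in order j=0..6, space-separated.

0 2 3 4 5 6 6

C = [1/5, 1/5, 1/3, 7/15, 28/45, 4/5, 1]
j=0: u_0=11/84 ∈ [0, 1/5) → index 0
j=1: u_1=23/84 ∈ [1/5, 1/3) → index 2
j=2: u_2=5/12 ∈ [1/3, 7/15) → index 3
j=3: u_3=47/84 ∈ [7/15, 28/45) → index 4
j=4: u_4=59/84 ∈ [28/45, 4/5) → index 5
j=5: u_5=71/84 ∈ [4/5, 1) → index 6
j=6: u_6=83/84 ∈ [4/5, 1) → index 6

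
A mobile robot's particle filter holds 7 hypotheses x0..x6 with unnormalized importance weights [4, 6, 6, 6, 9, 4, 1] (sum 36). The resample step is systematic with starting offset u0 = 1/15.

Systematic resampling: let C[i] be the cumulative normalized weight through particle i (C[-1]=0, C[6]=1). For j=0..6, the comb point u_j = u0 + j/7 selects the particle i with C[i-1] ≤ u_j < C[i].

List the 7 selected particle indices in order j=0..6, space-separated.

C = [1/9, 5/18, 4/9, 11/18, 31/36, 35/36, 1]
j=0: u_0=1/15 ∈ [0, 1/9) → index 0
j=1: u_1=22/105 ∈ [1/9, 5/18) → index 1
j=2: u_2=37/105 ∈ [5/18, 4/9) → index 2
j=3: u_3=52/105 ∈ [4/9, 11/18) → index 3
j=4: u_4=67/105 ∈ [11/18, 31/36) → index 4
j=5: u_5=82/105 ∈ [11/18, 31/36) → index 4
j=6: u_6=97/105 ∈ [31/36, 35/36) → index 5

0 1 2 3 4 4 5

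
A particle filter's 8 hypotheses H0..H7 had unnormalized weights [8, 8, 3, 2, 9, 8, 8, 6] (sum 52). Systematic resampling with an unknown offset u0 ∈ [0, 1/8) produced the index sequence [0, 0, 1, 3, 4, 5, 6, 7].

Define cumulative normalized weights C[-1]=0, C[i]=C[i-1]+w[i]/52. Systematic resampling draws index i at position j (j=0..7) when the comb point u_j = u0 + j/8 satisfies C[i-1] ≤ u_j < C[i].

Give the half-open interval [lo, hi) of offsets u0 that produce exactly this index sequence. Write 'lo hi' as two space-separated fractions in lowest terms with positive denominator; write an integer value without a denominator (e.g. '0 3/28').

C = [2/13, 4/13, 19/52, 21/52, 15/26, 19/26, 23/26, 1]
j=0 picked index 0: u0 ∈ [0, 2/13)
j=1 picked index 0: u0 ∈ [-1/8, 3/104)
j=2 picked index 1: u0 ∈ [-5/52, 3/52)
j=3 picked index 3: u0 ∈ [-1/104, 3/104)
j=4 picked index 4: u0 ∈ [-5/52, 1/13)
j=5 picked index 5: u0 ∈ [-5/104, 11/104)
j=6 picked index 6: u0 ∈ [-1/52, 7/52)
j=7 picked index 7: u0 ∈ [1/104, 1/8)
intersection: [1/104, 3/104)

1/104 3/104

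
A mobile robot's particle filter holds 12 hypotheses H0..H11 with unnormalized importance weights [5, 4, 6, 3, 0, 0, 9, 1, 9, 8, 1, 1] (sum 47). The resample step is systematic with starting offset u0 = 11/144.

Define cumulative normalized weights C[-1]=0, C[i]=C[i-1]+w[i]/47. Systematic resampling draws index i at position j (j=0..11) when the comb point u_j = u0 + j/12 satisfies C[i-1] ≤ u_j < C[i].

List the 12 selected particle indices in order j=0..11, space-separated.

0 1 2 3 6 6 7 8 8 9 9 11

C = [5/47, 9/47, 15/47, 18/47, 18/47, 18/47, 27/47, 28/47, 37/47, 45/47, 46/47, 1]
j=0: u_0=11/144 ∈ [0, 5/47) → index 0
j=1: u_1=23/144 ∈ [5/47, 9/47) → index 1
j=2: u_2=35/144 ∈ [9/47, 15/47) → index 2
j=3: u_3=47/144 ∈ [15/47, 18/47) → index 3
j=4: u_4=59/144 ∈ [18/47, 27/47) → index 6
j=5: u_5=71/144 ∈ [18/47, 27/47) → index 6
j=6: u_6=83/144 ∈ [27/47, 28/47) → index 7
j=7: u_7=95/144 ∈ [28/47, 37/47) → index 8
j=8: u_8=107/144 ∈ [28/47, 37/47) → index 8
j=9: u_9=119/144 ∈ [37/47, 45/47) → index 9
j=10: u_10=131/144 ∈ [37/47, 45/47) → index 9
j=11: u_11=143/144 ∈ [46/47, 1) → index 11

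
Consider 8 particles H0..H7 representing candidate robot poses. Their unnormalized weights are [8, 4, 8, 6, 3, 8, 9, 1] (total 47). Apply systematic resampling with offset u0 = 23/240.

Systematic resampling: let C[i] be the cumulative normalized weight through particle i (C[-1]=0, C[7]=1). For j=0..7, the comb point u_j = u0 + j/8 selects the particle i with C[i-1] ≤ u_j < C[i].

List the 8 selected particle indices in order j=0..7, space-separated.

0 1 2 3 4 5 6 6

C = [8/47, 12/47, 20/47, 26/47, 29/47, 37/47, 46/47, 1]
j=0: u_0=23/240 ∈ [0, 8/47) → index 0
j=1: u_1=53/240 ∈ [8/47, 12/47) → index 1
j=2: u_2=83/240 ∈ [12/47, 20/47) → index 2
j=3: u_3=113/240 ∈ [20/47, 26/47) → index 3
j=4: u_4=143/240 ∈ [26/47, 29/47) → index 4
j=5: u_5=173/240 ∈ [29/47, 37/47) → index 5
j=6: u_6=203/240 ∈ [37/47, 46/47) → index 6
j=7: u_7=233/240 ∈ [37/47, 46/47) → index 6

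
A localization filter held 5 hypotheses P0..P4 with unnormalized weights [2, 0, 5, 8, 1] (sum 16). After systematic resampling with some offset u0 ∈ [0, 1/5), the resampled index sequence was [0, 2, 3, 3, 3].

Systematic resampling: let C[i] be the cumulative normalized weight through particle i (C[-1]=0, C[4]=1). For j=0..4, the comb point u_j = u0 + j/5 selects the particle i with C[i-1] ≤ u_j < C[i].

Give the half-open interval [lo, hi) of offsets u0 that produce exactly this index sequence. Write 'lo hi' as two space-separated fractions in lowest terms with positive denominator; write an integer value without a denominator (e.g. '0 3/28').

3/80 1/8

C = [1/8, 1/8, 7/16, 15/16, 1]
j=0 picked index 0: u0 ∈ [0, 1/8)
j=1 picked index 2: u0 ∈ [-3/40, 19/80)
j=2 picked index 3: u0 ∈ [3/80, 43/80)
j=3 picked index 3: u0 ∈ [-13/80, 27/80)
j=4 picked index 3: u0 ∈ [-29/80, 11/80)
intersection: [3/80, 1/8)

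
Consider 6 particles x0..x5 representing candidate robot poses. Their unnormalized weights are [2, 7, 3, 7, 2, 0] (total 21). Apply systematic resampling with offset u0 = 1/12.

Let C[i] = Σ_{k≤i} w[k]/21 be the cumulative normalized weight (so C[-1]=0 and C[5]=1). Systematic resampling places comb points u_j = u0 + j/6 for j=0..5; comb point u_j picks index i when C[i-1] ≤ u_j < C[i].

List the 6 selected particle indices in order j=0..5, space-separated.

C = [2/21, 3/7, 4/7, 19/21, 1, 1]
j=0: u_0=1/12 ∈ [0, 2/21) → index 0
j=1: u_1=1/4 ∈ [2/21, 3/7) → index 1
j=2: u_2=5/12 ∈ [2/21, 3/7) → index 1
j=3: u_3=7/12 ∈ [4/7, 19/21) → index 3
j=4: u_4=3/4 ∈ [4/7, 19/21) → index 3
j=5: u_5=11/12 ∈ [19/21, 1) → index 4

0 1 1 3 3 4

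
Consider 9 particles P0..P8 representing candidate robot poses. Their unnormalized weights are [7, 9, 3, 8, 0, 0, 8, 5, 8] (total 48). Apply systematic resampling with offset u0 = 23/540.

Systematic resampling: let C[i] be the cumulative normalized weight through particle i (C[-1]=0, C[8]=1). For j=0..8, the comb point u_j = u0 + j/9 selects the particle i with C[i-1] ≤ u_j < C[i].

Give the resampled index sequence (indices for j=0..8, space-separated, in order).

0 1 1 2 3 6 6 7 8

C = [7/48, 1/3, 19/48, 9/16, 9/16, 9/16, 35/48, 5/6, 1]
j=0: u_0=23/540 ∈ [0, 7/48) → index 0
j=1: u_1=83/540 ∈ [7/48, 1/3) → index 1
j=2: u_2=143/540 ∈ [7/48, 1/3) → index 1
j=3: u_3=203/540 ∈ [1/3, 19/48) → index 2
j=4: u_4=263/540 ∈ [19/48, 9/16) → index 3
j=5: u_5=323/540 ∈ [9/16, 35/48) → index 6
j=6: u_6=383/540 ∈ [9/16, 35/48) → index 6
j=7: u_7=443/540 ∈ [35/48, 5/6) → index 7
j=8: u_8=503/540 ∈ [5/6, 1) → index 8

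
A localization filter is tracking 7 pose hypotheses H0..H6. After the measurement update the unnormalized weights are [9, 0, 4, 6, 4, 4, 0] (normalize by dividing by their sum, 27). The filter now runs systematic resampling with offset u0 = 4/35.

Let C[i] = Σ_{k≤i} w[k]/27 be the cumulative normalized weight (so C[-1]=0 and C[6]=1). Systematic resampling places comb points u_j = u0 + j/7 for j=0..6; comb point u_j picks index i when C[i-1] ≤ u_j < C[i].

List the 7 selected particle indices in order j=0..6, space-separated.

C = [1/3, 1/3, 13/27, 19/27, 23/27, 1, 1]
j=0: u_0=4/35 ∈ [0, 1/3) → index 0
j=1: u_1=9/35 ∈ [0, 1/3) → index 0
j=2: u_2=2/5 ∈ [1/3, 13/27) → index 2
j=3: u_3=19/35 ∈ [13/27, 19/27) → index 3
j=4: u_4=24/35 ∈ [13/27, 19/27) → index 3
j=5: u_5=29/35 ∈ [19/27, 23/27) → index 4
j=6: u_6=34/35 ∈ [23/27, 1) → index 5

0 0 2 3 3 4 5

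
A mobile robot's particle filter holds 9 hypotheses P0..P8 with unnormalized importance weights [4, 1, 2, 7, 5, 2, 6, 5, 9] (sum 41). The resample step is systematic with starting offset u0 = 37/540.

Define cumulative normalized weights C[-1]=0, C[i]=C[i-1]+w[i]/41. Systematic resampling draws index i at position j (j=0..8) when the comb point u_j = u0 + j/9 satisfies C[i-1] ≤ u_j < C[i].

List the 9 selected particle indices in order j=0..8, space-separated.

0 3 3 4 6 6 7 8 8

C = [4/41, 5/41, 7/41, 14/41, 19/41, 21/41, 27/41, 32/41, 1]
j=0: u_0=37/540 ∈ [0, 4/41) → index 0
j=1: u_1=97/540 ∈ [7/41, 14/41) → index 3
j=2: u_2=157/540 ∈ [7/41, 14/41) → index 3
j=3: u_3=217/540 ∈ [14/41, 19/41) → index 4
j=4: u_4=277/540 ∈ [21/41, 27/41) → index 6
j=5: u_5=337/540 ∈ [21/41, 27/41) → index 6
j=6: u_6=397/540 ∈ [27/41, 32/41) → index 7
j=7: u_7=457/540 ∈ [32/41, 1) → index 8
j=8: u_8=517/540 ∈ [32/41, 1) → index 8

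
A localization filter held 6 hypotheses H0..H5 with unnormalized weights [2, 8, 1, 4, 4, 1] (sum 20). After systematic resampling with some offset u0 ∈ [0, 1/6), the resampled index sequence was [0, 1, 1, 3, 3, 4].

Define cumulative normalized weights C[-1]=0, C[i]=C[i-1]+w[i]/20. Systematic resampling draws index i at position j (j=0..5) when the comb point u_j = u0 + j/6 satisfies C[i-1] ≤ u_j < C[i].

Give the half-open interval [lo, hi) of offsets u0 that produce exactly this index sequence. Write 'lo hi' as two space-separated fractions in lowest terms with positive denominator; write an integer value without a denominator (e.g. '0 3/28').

1/20 1/12

C = [1/10, 1/2, 11/20, 3/4, 19/20, 1]
j=0 picked index 0: u0 ∈ [0, 1/10)
j=1 picked index 1: u0 ∈ [-1/15, 1/3)
j=2 picked index 1: u0 ∈ [-7/30, 1/6)
j=3 picked index 3: u0 ∈ [1/20, 1/4)
j=4 picked index 3: u0 ∈ [-7/60, 1/12)
j=5 picked index 4: u0 ∈ [-1/12, 7/60)
intersection: [1/20, 1/12)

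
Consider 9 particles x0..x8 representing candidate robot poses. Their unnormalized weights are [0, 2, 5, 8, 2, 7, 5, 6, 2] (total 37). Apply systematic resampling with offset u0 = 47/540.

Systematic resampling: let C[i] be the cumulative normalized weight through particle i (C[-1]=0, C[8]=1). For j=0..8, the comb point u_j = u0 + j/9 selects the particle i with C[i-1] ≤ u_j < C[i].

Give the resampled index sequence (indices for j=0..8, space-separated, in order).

C = [0, 2/37, 7/37, 15/37, 17/37, 24/37, 29/37, 35/37, 1]
j=0: u_0=47/540 ∈ [2/37, 7/37) → index 2
j=1: u_1=107/540 ∈ [7/37, 15/37) → index 3
j=2: u_2=167/540 ∈ [7/37, 15/37) → index 3
j=3: u_3=227/540 ∈ [15/37, 17/37) → index 4
j=4: u_4=287/540 ∈ [17/37, 24/37) → index 5
j=5: u_5=347/540 ∈ [17/37, 24/37) → index 5
j=6: u_6=407/540 ∈ [24/37, 29/37) → index 6
j=7: u_7=467/540 ∈ [29/37, 35/37) → index 7
j=8: u_8=527/540 ∈ [35/37, 1) → index 8

2 3 3 4 5 5 6 7 8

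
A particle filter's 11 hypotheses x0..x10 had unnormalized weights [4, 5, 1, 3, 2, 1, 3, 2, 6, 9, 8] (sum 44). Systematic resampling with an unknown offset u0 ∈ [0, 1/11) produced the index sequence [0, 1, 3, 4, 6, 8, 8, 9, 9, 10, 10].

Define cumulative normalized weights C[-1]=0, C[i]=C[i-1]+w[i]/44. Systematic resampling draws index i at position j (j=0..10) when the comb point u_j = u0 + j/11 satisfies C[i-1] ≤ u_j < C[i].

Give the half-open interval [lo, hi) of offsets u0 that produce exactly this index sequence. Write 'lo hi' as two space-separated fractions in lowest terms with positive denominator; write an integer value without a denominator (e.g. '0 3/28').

C = [1/11, 9/44, 5/22, 13/44, 15/44, 4/11, 19/44, 21/44, 27/44, 9/11, 1]
j=0 picked index 0: u0 ∈ [0, 1/11)
j=1 picked index 1: u0 ∈ [0, 5/44)
j=2 picked index 3: u0 ∈ [1/22, 5/44)
j=3 picked index 4: u0 ∈ [1/44, 3/44)
j=4 picked index 6: u0 ∈ [0, 3/44)
j=5 picked index 8: u0 ∈ [1/44, 7/44)
j=6 picked index 8: u0 ∈ [-3/44, 3/44)
j=7 picked index 9: u0 ∈ [-1/44, 2/11)
j=8 picked index 9: u0 ∈ [-5/44, 1/11)
j=9 picked index 10: u0 ∈ [0, 2/11)
j=10 picked index 10: u0 ∈ [-1/11, 1/11)
intersection: [1/22, 3/44)

1/22 3/44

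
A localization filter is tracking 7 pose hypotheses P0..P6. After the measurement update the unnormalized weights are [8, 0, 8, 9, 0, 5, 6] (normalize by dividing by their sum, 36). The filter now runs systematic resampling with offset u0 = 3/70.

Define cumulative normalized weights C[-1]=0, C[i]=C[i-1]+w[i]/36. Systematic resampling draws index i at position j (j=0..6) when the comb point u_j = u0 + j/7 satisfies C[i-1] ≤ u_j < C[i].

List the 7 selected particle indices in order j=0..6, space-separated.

C = [2/9, 2/9, 4/9, 25/36, 25/36, 5/6, 1]
j=0: u_0=3/70 ∈ [0, 2/9) → index 0
j=1: u_1=13/70 ∈ [0, 2/9) → index 0
j=2: u_2=23/70 ∈ [2/9, 4/9) → index 2
j=3: u_3=33/70 ∈ [4/9, 25/36) → index 3
j=4: u_4=43/70 ∈ [4/9, 25/36) → index 3
j=5: u_5=53/70 ∈ [25/36, 5/6) → index 5
j=6: u_6=9/10 ∈ [5/6, 1) → index 6

0 0 2 3 3 5 6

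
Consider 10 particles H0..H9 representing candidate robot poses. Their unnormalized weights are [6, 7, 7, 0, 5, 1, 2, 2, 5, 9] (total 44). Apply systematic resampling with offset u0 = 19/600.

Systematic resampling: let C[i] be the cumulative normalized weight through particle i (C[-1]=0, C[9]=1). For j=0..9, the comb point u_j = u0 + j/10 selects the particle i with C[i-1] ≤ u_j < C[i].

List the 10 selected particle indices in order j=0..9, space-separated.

0 0 1 2 2 4 6 8 9 9

C = [3/22, 13/44, 5/11, 5/11, 25/44, 13/22, 7/11, 15/22, 35/44, 1]
j=0: u_0=19/600 ∈ [0, 3/22) → index 0
j=1: u_1=79/600 ∈ [0, 3/22) → index 0
j=2: u_2=139/600 ∈ [3/22, 13/44) → index 1
j=3: u_3=199/600 ∈ [13/44, 5/11) → index 2
j=4: u_4=259/600 ∈ [13/44, 5/11) → index 2
j=5: u_5=319/600 ∈ [5/11, 25/44) → index 4
j=6: u_6=379/600 ∈ [13/22, 7/11) → index 6
j=7: u_7=439/600 ∈ [15/22, 35/44) → index 8
j=8: u_8=499/600 ∈ [35/44, 1) → index 9
j=9: u_9=559/600 ∈ [35/44, 1) → index 9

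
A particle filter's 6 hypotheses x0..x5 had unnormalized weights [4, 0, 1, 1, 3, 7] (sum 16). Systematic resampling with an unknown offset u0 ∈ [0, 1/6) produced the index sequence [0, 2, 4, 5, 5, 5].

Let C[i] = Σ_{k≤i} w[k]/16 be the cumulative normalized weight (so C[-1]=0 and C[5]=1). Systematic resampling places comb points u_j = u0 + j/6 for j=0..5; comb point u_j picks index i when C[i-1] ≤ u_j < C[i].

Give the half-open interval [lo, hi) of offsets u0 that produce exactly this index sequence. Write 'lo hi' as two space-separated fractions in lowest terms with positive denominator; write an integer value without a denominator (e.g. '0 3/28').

1/12 7/48

C = [1/4, 1/4, 5/16, 3/8, 9/16, 1]
j=0 picked index 0: u0 ∈ [0, 1/4)
j=1 picked index 2: u0 ∈ [1/12, 7/48)
j=2 picked index 4: u0 ∈ [1/24, 11/48)
j=3 picked index 5: u0 ∈ [1/16, 1/2)
j=4 picked index 5: u0 ∈ [-5/48, 1/3)
j=5 picked index 5: u0 ∈ [-13/48, 1/6)
intersection: [1/12, 7/48)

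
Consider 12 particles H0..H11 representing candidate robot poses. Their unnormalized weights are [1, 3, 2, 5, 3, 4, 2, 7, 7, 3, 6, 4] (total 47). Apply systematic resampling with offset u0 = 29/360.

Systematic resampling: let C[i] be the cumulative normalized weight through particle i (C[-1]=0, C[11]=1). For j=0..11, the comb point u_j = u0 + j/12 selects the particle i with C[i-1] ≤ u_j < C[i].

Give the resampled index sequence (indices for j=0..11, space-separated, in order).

C = [1/47, 4/47, 6/47, 11/47, 14/47, 18/47, 20/47, 27/47, 34/47, 37/47, 43/47, 1]
j=0: u_0=29/360 ∈ [1/47, 4/47) → index 1
j=1: u_1=59/360 ∈ [6/47, 11/47) → index 3
j=2: u_2=89/360 ∈ [11/47, 14/47) → index 4
j=3: u_3=119/360 ∈ [14/47, 18/47) → index 5
j=4: u_4=149/360 ∈ [18/47, 20/47) → index 6
j=5: u_5=179/360 ∈ [20/47, 27/47) → index 7
j=6: u_6=209/360 ∈ [27/47, 34/47) → index 8
j=7: u_7=239/360 ∈ [27/47, 34/47) → index 8
j=8: u_8=269/360 ∈ [34/47, 37/47) → index 9
j=9: u_9=299/360 ∈ [37/47, 43/47) → index 10
j=10: u_10=329/360 ∈ [37/47, 43/47) → index 10
j=11: u_11=359/360 ∈ [43/47, 1) → index 11

1 3 4 5 6 7 8 8 9 10 10 11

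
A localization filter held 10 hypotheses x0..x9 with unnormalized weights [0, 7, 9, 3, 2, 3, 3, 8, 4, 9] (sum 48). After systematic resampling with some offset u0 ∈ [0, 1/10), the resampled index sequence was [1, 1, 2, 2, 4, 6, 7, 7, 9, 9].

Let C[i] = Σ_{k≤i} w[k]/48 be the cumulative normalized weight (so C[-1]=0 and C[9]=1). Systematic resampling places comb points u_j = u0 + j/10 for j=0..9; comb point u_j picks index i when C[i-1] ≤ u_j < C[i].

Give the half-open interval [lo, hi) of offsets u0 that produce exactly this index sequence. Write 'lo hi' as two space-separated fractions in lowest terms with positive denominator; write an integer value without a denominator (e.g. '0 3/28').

C = [0, 7/48, 1/3, 19/48, 7/16, 1/2, 9/16, 35/48, 13/16, 1]
j=0 picked index 1: u0 ∈ [0, 7/48)
j=1 picked index 1: u0 ∈ [-1/10, 11/240)
j=2 picked index 2: u0 ∈ [-13/240, 2/15)
j=3 picked index 2: u0 ∈ [-37/240, 1/30)
j=4 picked index 4: u0 ∈ [-1/240, 3/80)
j=5 picked index 6: u0 ∈ [0, 1/16)
j=6 picked index 7: u0 ∈ [-3/80, 31/240)
j=7 picked index 7: u0 ∈ [-11/80, 7/240)
j=8 picked index 9: u0 ∈ [1/80, 1/5)
j=9 picked index 9: u0 ∈ [-7/80, 1/10)
intersection: [1/80, 7/240)

1/80 7/240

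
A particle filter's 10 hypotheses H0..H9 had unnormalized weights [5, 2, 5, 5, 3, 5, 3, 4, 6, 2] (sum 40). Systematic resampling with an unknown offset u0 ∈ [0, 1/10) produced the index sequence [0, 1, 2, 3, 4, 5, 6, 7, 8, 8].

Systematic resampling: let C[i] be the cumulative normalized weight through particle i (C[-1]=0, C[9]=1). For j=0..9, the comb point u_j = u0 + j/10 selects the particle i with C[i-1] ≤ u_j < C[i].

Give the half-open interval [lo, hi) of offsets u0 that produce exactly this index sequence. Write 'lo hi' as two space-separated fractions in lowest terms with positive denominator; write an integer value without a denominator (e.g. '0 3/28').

C = [1/8, 7/40, 3/10, 17/40, 1/2, 5/8, 7/10, 4/5, 19/20, 1]
j=0 picked index 0: u0 ∈ [0, 1/8)
j=1 picked index 1: u0 ∈ [1/40, 3/40)
j=2 picked index 2: u0 ∈ [-1/40, 1/10)
j=3 picked index 3: u0 ∈ [0, 1/8)
j=4 picked index 4: u0 ∈ [1/40, 1/10)
j=5 picked index 5: u0 ∈ [0, 1/8)
j=6 picked index 6: u0 ∈ [1/40, 1/10)
j=7 picked index 7: u0 ∈ [0, 1/10)
j=8 picked index 8: u0 ∈ [0, 3/20)
j=9 picked index 8: u0 ∈ [-1/10, 1/20)
intersection: [1/40, 1/20)

1/40 1/20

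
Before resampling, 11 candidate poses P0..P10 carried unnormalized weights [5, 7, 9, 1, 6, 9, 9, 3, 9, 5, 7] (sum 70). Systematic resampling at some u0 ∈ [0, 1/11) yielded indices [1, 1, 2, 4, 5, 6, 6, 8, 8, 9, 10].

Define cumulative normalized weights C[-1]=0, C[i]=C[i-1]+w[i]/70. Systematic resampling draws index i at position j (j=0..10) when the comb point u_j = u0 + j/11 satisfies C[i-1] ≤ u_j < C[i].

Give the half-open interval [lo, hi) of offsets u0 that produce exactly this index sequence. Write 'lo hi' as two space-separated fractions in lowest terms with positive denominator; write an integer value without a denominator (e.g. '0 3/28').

57/770 31/385

C = [1/14, 6/35, 3/10, 11/35, 2/5, 37/70, 23/35, 7/10, 29/35, 9/10, 1]
j=0 picked index 1: u0 ∈ [1/14, 6/35)
j=1 picked index 1: u0 ∈ [-3/154, 31/385)
j=2 picked index 2: u0 ∈ [-4/385, 13/110)
j=3 picked index 4: u0 ∈ [16/385, 7/55)
j=4 picked index 5: u0 ∈ [2/55, 127/770)
j=5 picked index 6: u0 ∈ [57/770, 78/385)
j=6 picked index 6: u0 ∈ [-13/770, 43/385)
j=7 picked index 8: u0 ∈ [7/110, 74/385)
j=8 picked index 8: u0 ∈ [-3/110, 39/385)
j=9 picked index 9: u0 ∈ [4/385, 9/110)
j=10 picked index 10: u0 ∈ [-1/110, 1/11)
intersection: [57/770, 31/385)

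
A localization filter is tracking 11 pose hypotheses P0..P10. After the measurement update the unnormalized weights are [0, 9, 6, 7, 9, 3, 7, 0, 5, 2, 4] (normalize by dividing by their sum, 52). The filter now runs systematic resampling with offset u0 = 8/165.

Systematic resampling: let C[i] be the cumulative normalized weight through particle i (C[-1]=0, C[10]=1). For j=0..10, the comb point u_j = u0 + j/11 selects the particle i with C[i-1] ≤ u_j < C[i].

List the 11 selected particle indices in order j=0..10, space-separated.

1 1 2 3 3 4 4 6 6 8 10

C = [0, 9/52, 15/52, 11/26, 31/52, 17/26, 41/52, 41/52, 23/26, 12/13, 1]
j=0: u_0=8/165 ∈ [0, 9/52) → index 1
j=1: u_1=23/165 ∈ [0, 9/52) → index 1
j=2: u_2=38/165 ∈ [9/52, 15/52) → index 2
j=3: u_3=53/165 ∈ [15/52, 11/26) → index 3
j=4: u_4=68/165 ∈ [15/52, 11/26) → index 3
j=5: u_5=83/165 ∈ [11/26, 31/52) → index 4
j=6: u_6=98/165 ∈ [11/26, 31/52) → index 4
j=7: u_7=113/165 ∈ [17/26, 41/52) → index 6
j=8: u_8=128/165 ∈ [17/26, 41/52) → index 6
j=9: u_9=13/15 ∈ [41/52, 23/26) → index 8
j=10: u_10=158/165 ∈ [12/13, 1) → index 10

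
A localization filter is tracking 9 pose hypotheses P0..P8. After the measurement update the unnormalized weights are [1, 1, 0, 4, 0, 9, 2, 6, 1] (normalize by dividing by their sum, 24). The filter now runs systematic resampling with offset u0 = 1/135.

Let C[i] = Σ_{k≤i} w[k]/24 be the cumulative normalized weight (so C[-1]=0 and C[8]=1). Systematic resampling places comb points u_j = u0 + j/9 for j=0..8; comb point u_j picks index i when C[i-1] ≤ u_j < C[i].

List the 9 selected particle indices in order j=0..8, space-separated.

0 3 3 5 5 5 6 7 7

C = [1/24, 1/12, 1/12, 1/4, 1/4, 5/8, 17/24, 23/24, 1]
j=0: u_0=1/135 ∈ [0, 1/24) → index 0
j=1: u_1=16/135 ∈ [1/12, 1/4) → index 3
j=2: u_2=31/135 ∈ [1/12, 1/4) → index 3
j=3: u_3=46/135 ∈ [1/4, 5/8) → index 5
j=4: u_4=61/135 ∈ [1/4, 5/8) → index 5
j=5: u_5=76/135 ∈ [1/4, 5/8) → index 5
j=6: u_6=91/135 ∈ [5/8, 17/24) → index 6
j=7: u_7=106/135 ∈ [17/24, 23/24) → index 7
j=8: u_8=121/135 ∈ [17/24, 23/24) → index 7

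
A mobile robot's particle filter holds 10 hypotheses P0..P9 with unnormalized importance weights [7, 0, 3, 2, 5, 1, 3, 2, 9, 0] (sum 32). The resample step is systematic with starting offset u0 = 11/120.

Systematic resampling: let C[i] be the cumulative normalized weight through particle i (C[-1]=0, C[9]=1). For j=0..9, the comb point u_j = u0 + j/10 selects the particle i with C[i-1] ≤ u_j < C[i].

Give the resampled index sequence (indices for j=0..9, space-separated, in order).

C = [7/32, 7/32, 5/16, 3/8, 17/32, 9/16, 21/32, 23/32, 1, 1]
j=0: u_0=11/120 ∈ [0, 7/32) → index 0
j=1: u_1=23/120 ∈ [0, 7/32) → index 0
j=2: u_2=7/24 ∈ [7/32, 5/16) → index 2
j=3: u_3=47/120 ∈ [3/8, 17/32) → index 4
j=4: u_4=59/120 ∈ [3/8, 17/32) → index 4
j=5: u_5=71/120 ∈ [9/16, 21/32) → index 6
j=6: u_6=83/120 ∈ [21/32, 23/32) → index 7
j=7: u_7=19/24 ∈ [23/32, 1) → index 8
j=8: u_8=107/120 ∈ [23/32, 1) → index 8
j=9: u_9=119/120 ∈ [23/32, 1) → index 8

0 0 2 4 4 6 7 8 8 8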